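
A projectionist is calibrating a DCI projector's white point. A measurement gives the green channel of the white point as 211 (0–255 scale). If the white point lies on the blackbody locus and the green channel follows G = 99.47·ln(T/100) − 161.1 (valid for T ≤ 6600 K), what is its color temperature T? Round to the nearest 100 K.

ln t = (211 + 161.1) / 99.47 = 3.7408.
t = e^3.7408 = 42.133.
T = 100·t = 4213 K → 4200 K to the nearest 100 K.

4200 K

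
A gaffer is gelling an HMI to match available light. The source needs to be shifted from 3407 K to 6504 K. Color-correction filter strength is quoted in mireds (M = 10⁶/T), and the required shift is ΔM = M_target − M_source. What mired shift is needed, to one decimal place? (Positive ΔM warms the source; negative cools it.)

-139.8 mireds

M_source = 10⁶/3407 = 293.513; M_target = 10⁶/6504 = 153.752.
ΔM = 153.752 − 293.513 = -139.762 → -139.8 mireds, a cooling shift.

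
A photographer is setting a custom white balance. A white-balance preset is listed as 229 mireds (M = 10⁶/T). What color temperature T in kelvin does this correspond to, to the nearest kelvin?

4367 K

T = 10⁶ / 229 = 4366.81 K → 4367 K.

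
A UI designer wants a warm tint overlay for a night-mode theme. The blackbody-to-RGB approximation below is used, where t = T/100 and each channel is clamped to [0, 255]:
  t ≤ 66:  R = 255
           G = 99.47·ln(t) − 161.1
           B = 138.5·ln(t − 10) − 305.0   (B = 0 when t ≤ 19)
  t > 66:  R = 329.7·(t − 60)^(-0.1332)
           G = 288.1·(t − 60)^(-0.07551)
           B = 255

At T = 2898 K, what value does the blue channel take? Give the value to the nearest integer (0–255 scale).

t = 2898/100 = 28.98; the t ≤ 66 branch applies.
B = 138.5·ln(28.98 − 10) − 305.0 = 138.5·ln 18.98 − 305.0 = 138.5·2.9434 − 305.0 = 102.659.
Rounded: 103.

103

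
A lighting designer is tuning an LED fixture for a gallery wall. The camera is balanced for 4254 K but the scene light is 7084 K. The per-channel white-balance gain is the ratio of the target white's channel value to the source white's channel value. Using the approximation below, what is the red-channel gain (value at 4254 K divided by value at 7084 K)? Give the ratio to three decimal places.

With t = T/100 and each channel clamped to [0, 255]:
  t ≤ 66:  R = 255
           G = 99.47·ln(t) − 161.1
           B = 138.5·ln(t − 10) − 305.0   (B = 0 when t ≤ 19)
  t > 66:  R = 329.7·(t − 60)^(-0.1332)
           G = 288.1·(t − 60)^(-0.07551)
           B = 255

1.062

At 7084 K (t = 70.84):
  R = 329.7·(70.84 − 60)^(-0.1332) = 329.7·10.84^(-0.1332) = 329.7·0.72800 = 240.023.
At 4254 K (t = 42.54):
  R = 255 by definition for t ≤ 66.
Gain = 255.000 / 240.023 = 1.0624 → 1.062.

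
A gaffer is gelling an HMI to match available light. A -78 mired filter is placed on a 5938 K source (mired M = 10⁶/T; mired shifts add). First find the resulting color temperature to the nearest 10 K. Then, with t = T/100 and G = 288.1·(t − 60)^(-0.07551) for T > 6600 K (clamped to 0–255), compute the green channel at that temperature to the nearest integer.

214

M_in = 10⁶/5938 = 168.41; M_out = 168.41 + (-78) = 90.41.
T_out = 10⁶/90.41 = 11061.1 K → 11060 K; t = 110.6.
G = 288.1·(110.6 − 60)^(-0.07551) = 288.1·50.6^(-0.07551) = 288.1·0.74357 = 214.221.
Rounded: 214.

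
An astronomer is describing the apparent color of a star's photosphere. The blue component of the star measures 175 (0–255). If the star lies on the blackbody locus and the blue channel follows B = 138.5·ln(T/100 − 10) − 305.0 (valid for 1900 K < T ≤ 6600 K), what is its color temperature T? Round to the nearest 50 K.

ln(t − 10) = (175 + 305.0) / 138.5 = 3.4657.
t − 10 = e^3.4657 = 31.999, so t = 41.999.
T = 100·t = 4200 K → 4200 K to the nearest 50 K.

4200 K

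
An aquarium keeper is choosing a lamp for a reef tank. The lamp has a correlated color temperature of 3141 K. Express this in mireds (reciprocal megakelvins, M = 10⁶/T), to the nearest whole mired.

318 mireds

M = 10⁶ / 3141 = 318.370 → 318 mireds.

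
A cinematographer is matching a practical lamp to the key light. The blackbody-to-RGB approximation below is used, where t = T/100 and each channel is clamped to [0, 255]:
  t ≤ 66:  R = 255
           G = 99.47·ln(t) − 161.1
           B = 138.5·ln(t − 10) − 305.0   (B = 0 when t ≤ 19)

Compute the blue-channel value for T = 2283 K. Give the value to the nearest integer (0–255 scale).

t = 2283/100 = 22.83; the t ≤ 66 branch applies.
B = 138.5·ln(22.83 − 10) − 305.0 = 138.5·ln 12.83 − 305.0 = 138.5·2.5518 − 305.0 = 48.422.
Rounded: 48.

48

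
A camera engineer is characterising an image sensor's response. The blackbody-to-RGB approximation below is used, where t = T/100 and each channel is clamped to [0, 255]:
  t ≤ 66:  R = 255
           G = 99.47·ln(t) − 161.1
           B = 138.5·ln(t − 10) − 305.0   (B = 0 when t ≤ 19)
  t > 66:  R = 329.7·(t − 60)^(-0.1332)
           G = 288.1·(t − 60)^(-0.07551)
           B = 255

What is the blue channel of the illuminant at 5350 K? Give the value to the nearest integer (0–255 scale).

t = 5350/100 = 53.5; the t ≤ 66 branch applies.
B = 138.5·ln(53.5 − 10) − 305.0 = 138.5·ln 43.5 − 305.0 = 138.5·3.7728 − 305.0 = 217.527.
Rounded: 218.

218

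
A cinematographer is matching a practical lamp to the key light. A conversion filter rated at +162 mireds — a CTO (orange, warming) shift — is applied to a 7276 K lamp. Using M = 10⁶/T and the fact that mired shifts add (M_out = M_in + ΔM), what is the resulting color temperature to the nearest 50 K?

3350 K

M_in = 10⁶/7276 = 137.44 mireds.
M_out = 137.44 + (+162) = 299.44 mireds.
T_out = 10⁶/299.44 = 3339.6 K → 3350 K.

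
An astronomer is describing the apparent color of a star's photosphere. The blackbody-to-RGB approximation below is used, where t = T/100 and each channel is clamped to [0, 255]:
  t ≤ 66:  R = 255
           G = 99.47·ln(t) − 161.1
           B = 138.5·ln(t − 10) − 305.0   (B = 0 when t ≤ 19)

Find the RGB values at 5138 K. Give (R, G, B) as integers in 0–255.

(255, 231, 211)

t = 5138/100 = 51.38; the t ≤ 66 branch applies.
R = 255 by definition for t ≤ 66.
G = 99.47·ln 51.38 − 161.1 = 99.47·3.9392 − 161.1 = 230.737.
B = 138.5·ln(51.38 − 10) − 305.0 = 138.5·ln 41.38 − 305.0 = 138.5·3.7228 − 305.0 = 210.607.
Rounded: (255, 231, 211).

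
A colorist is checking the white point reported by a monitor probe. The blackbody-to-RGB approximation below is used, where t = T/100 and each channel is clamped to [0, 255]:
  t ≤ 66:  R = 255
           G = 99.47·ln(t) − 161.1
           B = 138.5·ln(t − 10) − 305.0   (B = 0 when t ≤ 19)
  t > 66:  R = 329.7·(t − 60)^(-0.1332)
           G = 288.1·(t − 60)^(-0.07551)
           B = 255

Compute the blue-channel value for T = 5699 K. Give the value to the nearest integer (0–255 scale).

t = 5699/100 = 56.99; the t ≤ 66 branch applies.
B = 138.5·ln(56.99 − 10) − 305.0 = 138.5·ln 46.99 − 305.0 = 138.5·3.8499 − 305.0 = 228.216.
Rounded: 228.

228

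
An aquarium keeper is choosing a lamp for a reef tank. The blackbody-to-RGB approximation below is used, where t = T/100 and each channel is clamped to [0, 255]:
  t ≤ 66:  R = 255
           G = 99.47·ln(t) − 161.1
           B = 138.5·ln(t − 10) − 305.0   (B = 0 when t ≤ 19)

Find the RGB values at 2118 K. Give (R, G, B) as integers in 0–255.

t = 2118/100 = 21.18; the t ≤ 66 branch applies.
R = 255 by definition for t ≤ 66.
G = 99.47·ln 21.18 − 161.1 = 99.47·3.0531 − 161.1 = 142.588.
B = 138.5·ln(21.18 − 10) − 305.0 = 138.5·ln 11.18 − 305.0 = 138.5·2.4141 − 305.0 = 29.357.
Rounded: (255, 143, 29).

(255, 143, 29)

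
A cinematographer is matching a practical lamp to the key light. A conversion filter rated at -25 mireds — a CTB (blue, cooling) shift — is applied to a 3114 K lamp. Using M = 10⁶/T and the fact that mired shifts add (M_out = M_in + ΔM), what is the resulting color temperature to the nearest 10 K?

M_in = 10⁶/3114 = 321.13 mireds.
M_out = 321.13 + (-25) = 296.13 mireds.
T_out = 10⁶/296.13 = 3376.9 K → 3380 K.

3380 K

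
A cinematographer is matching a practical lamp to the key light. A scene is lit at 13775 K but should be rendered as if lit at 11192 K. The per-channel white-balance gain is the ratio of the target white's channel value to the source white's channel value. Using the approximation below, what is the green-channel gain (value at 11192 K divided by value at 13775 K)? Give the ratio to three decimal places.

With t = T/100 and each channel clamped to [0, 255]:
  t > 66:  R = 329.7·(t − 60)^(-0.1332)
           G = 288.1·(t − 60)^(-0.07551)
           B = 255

1.031

At 13775 K (t = 137.75):
  G = 288.1·(137.75 − 60)^(-0.07551) = 288.1·77.75^(-0.07551) = 288.1·0.71984 = 207.385.
At 11192 K (t = 111.92):
  G = 288.1·(111.92 − 60)^(-0.07551) = 288.1·51.92^(-0.07551) = 288.1·0.74212 = 213.805.
Gain = 213.805 / 207.385 = 1.0310 → 1.031.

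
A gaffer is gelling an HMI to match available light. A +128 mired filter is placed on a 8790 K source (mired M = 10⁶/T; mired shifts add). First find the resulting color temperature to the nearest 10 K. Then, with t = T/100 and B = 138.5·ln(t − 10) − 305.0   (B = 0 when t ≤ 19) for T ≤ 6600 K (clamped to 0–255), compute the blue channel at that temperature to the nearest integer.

172

M_in = 10⁶/8790 = 113.77; M_out = 113.77 + (+128) = 241.77.
T_out = 10⁶/241.77 = 4136.2 K → 4140 K; t = 41.4.
B = 138.5·ln(41.4 − 10) − 305.0 = 138.5·ln 31.4 − 305.0 = 138.5·3.4468 − 305.0 = 172.383.
Rounded: 172.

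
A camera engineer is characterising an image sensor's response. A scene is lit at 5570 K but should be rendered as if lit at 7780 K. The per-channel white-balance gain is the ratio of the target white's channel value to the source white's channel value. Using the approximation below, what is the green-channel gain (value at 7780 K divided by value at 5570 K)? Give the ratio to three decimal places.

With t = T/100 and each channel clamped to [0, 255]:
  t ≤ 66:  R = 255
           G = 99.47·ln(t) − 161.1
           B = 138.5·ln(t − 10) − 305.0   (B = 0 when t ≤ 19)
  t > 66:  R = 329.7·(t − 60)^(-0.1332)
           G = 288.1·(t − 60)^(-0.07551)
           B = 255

At 5570 K (t = 55.7):
  G = 99.47·ln 55.7 − 161.1 = 99.47·4.0200 − 161.1 = 238.767.
At 7780 K (t = 77.8):
  G = 288.1·(77.8 − 60)^(-0.07551) = 288.1·17.8^(-0.07551) = 288.1·0.80460 = 231.806.
Gain = 231.806 / 238.767 = 0.9708 → 0.971.

0.971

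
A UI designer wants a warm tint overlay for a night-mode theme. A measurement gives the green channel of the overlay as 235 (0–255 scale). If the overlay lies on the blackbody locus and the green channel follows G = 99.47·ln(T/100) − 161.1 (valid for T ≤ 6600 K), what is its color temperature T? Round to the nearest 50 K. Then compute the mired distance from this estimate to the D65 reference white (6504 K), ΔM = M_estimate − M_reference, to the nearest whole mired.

ln t = (235 + 161.1) / 99.47 = 3.9821.
t = e^3.9821 = 53.630.
T = 100·t = 5363 K → 5350 K to the nearest 50 K.
M_estimate = 10⁶/5350 = 186.92; M_reference = 10⁶/6504 = 153.75.
ΔM = 186.92 − 153.75 = 33.16 → +33 mireds.

+33 mireds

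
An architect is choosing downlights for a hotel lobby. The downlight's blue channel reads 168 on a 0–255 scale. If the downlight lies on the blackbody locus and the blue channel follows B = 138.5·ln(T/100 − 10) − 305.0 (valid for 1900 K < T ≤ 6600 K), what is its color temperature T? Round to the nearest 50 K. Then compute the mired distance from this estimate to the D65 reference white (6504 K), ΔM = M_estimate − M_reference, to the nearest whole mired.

ln(t − 10) = (168 + 305.0) / 138.5 = 3.4152.
t − 10 = e^3.4152 = 30.422, so t = 40.422.
T = 100·t = 4042 K → 4050 K to the nearest 50 K.
M_estimate = 10⁶/4050 = 246.91; M_reference = 10⁶/6504 = 153.75.
ΔM = 246.91 − 153.75 = 93.16 → +93 mireds.

+93 mireds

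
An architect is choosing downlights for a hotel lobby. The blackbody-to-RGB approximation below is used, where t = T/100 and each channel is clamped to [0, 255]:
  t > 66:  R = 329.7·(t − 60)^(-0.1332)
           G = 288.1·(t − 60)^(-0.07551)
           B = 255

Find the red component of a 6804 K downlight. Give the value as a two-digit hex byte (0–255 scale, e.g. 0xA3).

t = 6804/100 = 68.04; the t > 66 branch applies.
R = 329.7·(68.04 − 60)^(-0.1332) = 329.7·8.04^(-0.1332) = 329.7·0.75756 = 249.769.
Rounded: 250; in hex, 0xFA.

0xFA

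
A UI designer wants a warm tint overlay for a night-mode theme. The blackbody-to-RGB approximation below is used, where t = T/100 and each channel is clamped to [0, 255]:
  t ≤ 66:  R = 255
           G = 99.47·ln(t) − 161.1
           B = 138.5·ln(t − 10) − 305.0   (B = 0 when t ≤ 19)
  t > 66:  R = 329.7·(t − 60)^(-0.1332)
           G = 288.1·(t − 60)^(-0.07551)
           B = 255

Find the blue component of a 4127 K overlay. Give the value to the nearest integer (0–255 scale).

172

t = 4127/100 = 41.27; the t ≤ 66 branch applies.
B = 138.5·ln(41.27 − 10) − 305.0 = 138.5·ln 31.27 − 305.0 = 138.5·3.4427 − 305.0 = 171.808.
Rounded: 172.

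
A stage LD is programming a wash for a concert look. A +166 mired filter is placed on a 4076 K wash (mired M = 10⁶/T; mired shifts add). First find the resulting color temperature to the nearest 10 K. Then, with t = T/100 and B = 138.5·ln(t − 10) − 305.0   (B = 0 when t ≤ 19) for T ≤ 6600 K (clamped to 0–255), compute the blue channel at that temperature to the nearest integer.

63

M_in = 10⁶/4076 = 245.34; M_out = 245.34 + (+166) = 411.34.
T_out = 10⁶/411.34 = 2431.1 K → 2430 K; t = 24.3.
B = 138.5·ln(24.3 − 10) − 305.0 = 138.5·ln 14.3 − 305.0 = 138.5·2.6603 − 305.0 = 63.446.
Rounded: 63.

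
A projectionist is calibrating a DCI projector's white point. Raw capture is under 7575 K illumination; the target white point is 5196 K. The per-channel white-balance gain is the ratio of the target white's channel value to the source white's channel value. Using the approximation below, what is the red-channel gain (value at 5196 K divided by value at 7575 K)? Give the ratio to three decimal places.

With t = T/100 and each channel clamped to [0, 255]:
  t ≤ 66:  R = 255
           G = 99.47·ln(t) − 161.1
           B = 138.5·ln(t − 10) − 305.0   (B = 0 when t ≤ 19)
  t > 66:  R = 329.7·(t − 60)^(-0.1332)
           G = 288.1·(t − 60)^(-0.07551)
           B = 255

1.117

At 7575 K (t = 75.75):
  R = 329.7·(75.75 − 60)^(-0.1332) = 329.7·15.75^(-0.1332) = 329.7·0.69266 = 228.371.
At 5196 K (t = 51.96):
  R = 255 by definition for t ≤ 66.
Gain = 255.000 / 228.371 = 1.1166 → 1.117.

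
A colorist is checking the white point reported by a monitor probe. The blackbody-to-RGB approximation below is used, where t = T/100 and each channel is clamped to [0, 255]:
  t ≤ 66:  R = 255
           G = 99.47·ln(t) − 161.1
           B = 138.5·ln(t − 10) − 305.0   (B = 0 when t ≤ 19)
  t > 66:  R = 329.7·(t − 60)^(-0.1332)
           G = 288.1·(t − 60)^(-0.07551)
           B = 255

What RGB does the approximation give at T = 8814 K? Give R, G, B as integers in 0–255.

t = 8814/100 = 88.14; the t > 66 branch applies.
R = 329.7·(88.14 − 60)^(-0.1332) = 329.7·28.14^(-0.1332) = 329.7·0.64114 = 211.382.
G = 288.1·(88.14 − 60)^(-0.07551) = 288.1·28.14^(-0.07551) = 288.1·0.77725 = 223.926.
B = 255 by definition for t > 66.
Rounded: (211, 224, 255).

R=211, G=224, B=255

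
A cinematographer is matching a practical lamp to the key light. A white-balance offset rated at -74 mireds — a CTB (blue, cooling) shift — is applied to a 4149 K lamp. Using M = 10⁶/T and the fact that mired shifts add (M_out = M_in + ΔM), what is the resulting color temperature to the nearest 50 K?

6000 K

M_in = 10⁶/4149 = 241.02 mireds.
M_out = 241.02 + (-74) = 167.02 mireds.
T_out = 10⁶/167.02 = 5987.2 K → 6000 K.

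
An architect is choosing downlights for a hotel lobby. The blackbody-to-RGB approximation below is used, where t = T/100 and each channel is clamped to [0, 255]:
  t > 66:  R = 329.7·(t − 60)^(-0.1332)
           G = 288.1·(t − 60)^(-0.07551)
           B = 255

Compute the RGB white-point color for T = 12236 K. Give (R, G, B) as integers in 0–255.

(190, 211, 255)

t = 12236/100 = 122.36; the t > 66 branch applies.
R = 329.7·(122.36 − 60)^(-0.1332) = 329.7·62.36^(-0.1332) = 329.7·0.57666 = 190.124.
G = 288.1·(122.36 − 60)^(-0.07551) = 288.1·62.36^(-0.07551) = 288.1·0.73193 = 210.868.
B = 255 by definition for t > 66.
Rounded: (190, 211, 255).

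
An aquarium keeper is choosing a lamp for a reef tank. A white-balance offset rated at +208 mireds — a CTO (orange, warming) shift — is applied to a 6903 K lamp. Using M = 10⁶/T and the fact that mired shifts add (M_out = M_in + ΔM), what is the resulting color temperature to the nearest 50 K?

M_in = 10⁶/6903 = 144.86 mireds.
M_out = 144.86 + (+208) = 352.86 mireds.
T_out = 10⁶/352.86 = 2833.9 K → 2850 K.

2850 K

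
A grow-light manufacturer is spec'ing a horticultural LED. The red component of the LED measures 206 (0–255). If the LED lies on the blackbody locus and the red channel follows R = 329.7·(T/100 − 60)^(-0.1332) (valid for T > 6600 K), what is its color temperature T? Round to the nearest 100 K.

9400 K

(t − 60)^(-0.1332) = 206/329.7 = 0.62481.
t − 60 = 0.62481^(1/-0.1332) = 0.62481^(-7.508) = 34.152, so t = 94.152.
T = 100·t = 9415 K → 9400 K to the nearest 100 K.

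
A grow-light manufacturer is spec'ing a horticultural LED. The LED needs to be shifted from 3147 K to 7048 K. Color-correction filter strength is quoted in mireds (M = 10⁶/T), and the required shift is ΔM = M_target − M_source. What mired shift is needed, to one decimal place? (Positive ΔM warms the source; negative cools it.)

-175.9 mireds

M_source = 10⁶/3147 = 317.763; M_target = 10⁶/7048 = 141.884.
ΔM = 141.884 − 317.763 = -175.879 → -175.9 mireds, a cooling shift.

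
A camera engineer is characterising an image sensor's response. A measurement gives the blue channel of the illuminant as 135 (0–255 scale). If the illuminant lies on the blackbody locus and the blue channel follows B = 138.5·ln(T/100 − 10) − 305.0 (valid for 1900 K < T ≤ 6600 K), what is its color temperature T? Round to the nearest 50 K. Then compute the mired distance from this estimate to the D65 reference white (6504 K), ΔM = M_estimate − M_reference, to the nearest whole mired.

ln(t − 10) = (135 + 305.0) / 138.5 = 3.1769.
t − 10 = e^3.1769 = 23.972, so t = 33.972.
T = 100·t = 3397 K → 3400 K to the nearest 50 K.
M_estimate = 10⁶/3400 = 294.12; M_reference = 10⁶/6504 = 153.75.
ΔM = 294.12 − 153.75 = 140.37 → +140 mireds.

+140 mireds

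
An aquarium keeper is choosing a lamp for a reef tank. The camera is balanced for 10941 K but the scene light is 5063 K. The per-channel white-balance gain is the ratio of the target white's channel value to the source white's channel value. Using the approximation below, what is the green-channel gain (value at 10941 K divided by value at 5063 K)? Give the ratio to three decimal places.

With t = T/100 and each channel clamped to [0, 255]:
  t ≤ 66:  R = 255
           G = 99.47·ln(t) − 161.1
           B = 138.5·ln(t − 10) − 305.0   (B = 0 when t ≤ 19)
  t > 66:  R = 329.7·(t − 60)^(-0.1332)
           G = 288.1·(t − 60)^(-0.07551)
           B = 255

At 5063 K (t = 50.63):
  G = 99.47·ln 50.63 − 161.1 = 99.47·3.9245 − 161.1 = 229.274.
At 10941 K (t = 109.41):
  G = 288.1·(109.41 − 60)^(-0.07551) = 288.1·49.41^(-0.07551) = 288.1·0.74490 = 214.607.
Gain = 214.607 / 229.274 = 0.9360 → 0.936.

0.936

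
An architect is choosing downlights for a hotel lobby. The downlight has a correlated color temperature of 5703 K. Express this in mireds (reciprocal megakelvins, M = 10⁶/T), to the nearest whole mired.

175 mireds

M = 10⁶ / 5703 = 175.346 → 175 mireds.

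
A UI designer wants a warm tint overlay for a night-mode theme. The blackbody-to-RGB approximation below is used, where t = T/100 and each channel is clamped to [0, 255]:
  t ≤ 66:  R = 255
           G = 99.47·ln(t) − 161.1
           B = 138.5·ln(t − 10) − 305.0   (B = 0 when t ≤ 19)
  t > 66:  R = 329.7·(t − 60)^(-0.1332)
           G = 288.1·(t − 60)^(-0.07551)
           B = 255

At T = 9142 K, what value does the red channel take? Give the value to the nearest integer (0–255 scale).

t = 9142/100 = 91.42; the t > 66 branch applies.
R = 329.7·(91.42 − 60)^(-0.1332) = 329.7·31.42^(-0.1332) = 329.7·0.63179 = 208.301.
Rounded: 208.

208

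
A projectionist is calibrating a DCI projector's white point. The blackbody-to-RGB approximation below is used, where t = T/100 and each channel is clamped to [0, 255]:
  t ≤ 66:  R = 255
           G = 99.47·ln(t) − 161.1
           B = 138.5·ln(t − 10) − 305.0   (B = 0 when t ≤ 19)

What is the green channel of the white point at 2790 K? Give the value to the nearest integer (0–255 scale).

170

t = 2790/100 = 27.9; the t ≤ 66 branch applies.
G = 99.47·ln 27.9 − 161.1 = 99.47·3.3286 − 161.1 = 169.998.
Rounded: 170.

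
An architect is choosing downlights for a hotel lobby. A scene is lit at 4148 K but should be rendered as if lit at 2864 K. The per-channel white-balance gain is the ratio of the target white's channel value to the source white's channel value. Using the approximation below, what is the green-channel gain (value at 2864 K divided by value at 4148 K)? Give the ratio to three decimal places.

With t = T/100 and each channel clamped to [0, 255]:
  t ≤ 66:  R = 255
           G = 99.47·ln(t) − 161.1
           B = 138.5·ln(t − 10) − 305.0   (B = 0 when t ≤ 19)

0.824

At 4148 K (t = 41.48):
  G = 99.47·ln 41.48 − 161.1 = 99.47·3.7252 − 161.1 = 209.447.
At 2864 K (t = 28.64):
  G = 99.47·ln 28.64 − 161.1 = 99.47·3.3548 − 161.1 = 172.602.
Gain = 172.602 / 209.447 = 0.8241 → 0.824.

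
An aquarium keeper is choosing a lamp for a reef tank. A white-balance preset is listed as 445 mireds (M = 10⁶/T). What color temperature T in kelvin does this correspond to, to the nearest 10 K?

T = 10⁶ / 445 = 2247.19 K → 2250 K.

2250 K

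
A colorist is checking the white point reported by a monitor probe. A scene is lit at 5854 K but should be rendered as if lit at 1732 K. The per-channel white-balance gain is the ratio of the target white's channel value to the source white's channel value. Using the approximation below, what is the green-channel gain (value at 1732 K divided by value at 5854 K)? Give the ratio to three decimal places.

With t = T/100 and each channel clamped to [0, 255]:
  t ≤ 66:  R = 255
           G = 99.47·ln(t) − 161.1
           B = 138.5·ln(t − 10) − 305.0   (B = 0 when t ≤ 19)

0.503

At 5854 K (t = 58.54):
  G = 99.47·ln 58.54 − 161.1 = 99.47·4.0697 − 161.1 = 243.714.
At 1732 K (t = 17.32):
  G = 99.47·ln 17.32 − 161.1 = 99.47·2.8519 − 161.1 = 122.575.
Gain = 122.575 / 243.714 = 0.5029 → 0.503.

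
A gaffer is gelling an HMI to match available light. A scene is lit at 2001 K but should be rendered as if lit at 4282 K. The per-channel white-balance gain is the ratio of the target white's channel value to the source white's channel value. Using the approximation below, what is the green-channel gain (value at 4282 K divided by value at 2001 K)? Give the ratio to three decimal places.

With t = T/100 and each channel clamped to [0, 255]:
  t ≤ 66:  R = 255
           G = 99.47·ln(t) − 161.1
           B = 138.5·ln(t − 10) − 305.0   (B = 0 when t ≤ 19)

1.553

At 2001 K (t = 20.01):
  G = 99.47·ln 20.01 − 161.1 = 99.47·2.9962 − 161.1 = 136.935.
At 4282 K (t = 42.82):
  G = 99.47·ln 42.82 − 161.1 = 99.47·3.7570 − 161.1 = 212.609.
Gain = 212.609 / 136.935 = 1.5526 → 1.553.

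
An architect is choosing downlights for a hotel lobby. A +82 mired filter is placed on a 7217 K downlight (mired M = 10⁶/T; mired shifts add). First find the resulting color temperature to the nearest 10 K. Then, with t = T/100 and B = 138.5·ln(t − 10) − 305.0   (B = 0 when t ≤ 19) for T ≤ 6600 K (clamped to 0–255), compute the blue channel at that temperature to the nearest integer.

M_in = 10⁶/7217 = 138.56; M_out = 138.56 + (+82) = 220.56.
T_out = 10⁶/220.56 = 4533.9 K → 4530 K; t = 45.3.
B = 138.5·ln(45.3 − 10) − 305.0 = 138.5·ln 35.3 − 305.0 = 138.5·3.5639 − 305.0 = 188.598.
Rounded: 189.

189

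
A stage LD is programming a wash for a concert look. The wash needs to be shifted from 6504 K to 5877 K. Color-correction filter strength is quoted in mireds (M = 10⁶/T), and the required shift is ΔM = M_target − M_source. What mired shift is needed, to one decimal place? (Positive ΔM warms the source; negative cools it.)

M_source = 10⁶/6504 = 153.752; M_target = 10⁶/5877 = 170.155.
ΔM = 170.155 − 153.752 = 16.403 → +16.4 mireds, a warming shift.

+16.4 mireds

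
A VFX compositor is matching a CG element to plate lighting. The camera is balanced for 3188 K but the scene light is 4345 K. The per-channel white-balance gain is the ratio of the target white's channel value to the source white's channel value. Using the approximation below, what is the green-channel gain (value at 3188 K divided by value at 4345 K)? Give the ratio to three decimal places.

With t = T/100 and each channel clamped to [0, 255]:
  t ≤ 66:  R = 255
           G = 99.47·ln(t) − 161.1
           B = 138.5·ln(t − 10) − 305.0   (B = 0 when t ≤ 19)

At 4345 K (t = 43.45):
  G = 99.47·ln 43.45 − 161.1 = 99.47·3.7716 − 161.1 = 214.062.
At 3188 K (t = 31.88):
  G = 99.47·ln 31.88 − 161.1 = 99.47·3.4620 − 161.1 = 183.263.
Gain = 183.263 / 214.062 = 0.8561 → 0.856.

0.856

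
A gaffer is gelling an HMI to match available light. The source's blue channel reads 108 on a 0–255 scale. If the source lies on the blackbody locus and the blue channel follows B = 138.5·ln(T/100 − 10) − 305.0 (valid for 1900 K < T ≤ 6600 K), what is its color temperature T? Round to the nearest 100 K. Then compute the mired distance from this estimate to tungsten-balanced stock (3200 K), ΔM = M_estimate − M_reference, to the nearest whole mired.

ln(t − 10) = (108 + 305.0) / 138.5 = 2.9819.
t − 10 = e^2.9819 = 19.726, so t = 29.726.
T = 100·t = 2973 K → 3000 K to the nearest 100 K.
M_estimate = 10⁶/3000 = 333.33; M_reference = 10⁶/3200 = 312.50.
ΔM = 333.33 − 312.50 = 20.83 → +21 mireds.

+21 mireds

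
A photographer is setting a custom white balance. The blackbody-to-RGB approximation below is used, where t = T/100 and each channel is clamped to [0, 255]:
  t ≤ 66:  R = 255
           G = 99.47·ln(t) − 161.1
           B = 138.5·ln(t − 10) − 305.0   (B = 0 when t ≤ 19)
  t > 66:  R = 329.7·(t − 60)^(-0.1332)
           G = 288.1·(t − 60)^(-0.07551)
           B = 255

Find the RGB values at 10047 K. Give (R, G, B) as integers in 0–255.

t = 10047/100 = 100.47; the t > 66 branch applies.
R = 329.7·(100.47 − 60)^(-0.1332) = 329.7·40.47^(-0.1332) = 329.7·0.61084 = 201.395.
G = 288.1·(100.47 − 60)^(-0.07551) = 288.1·40.47^(-0.07551) = 288.1·0.75622 = 217.866.
B = 255 by definition for t > 66.
Rounded: (201, 218, 255).

(201, 218, 255)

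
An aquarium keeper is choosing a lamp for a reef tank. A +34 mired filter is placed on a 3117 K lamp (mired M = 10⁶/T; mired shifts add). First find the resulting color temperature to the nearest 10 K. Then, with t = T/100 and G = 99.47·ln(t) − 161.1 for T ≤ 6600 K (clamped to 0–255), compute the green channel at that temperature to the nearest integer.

M_in = 10⁶/3117 = 320.82; M_out = 320.82 + (+34) = 354.82.
T_out = 10⁶/354.82 = 2818.3 K → 2820 K; t = 28.2.
G = 99.47·ln 28.2 − 161.1 = 99.47·3.3393 − 161.1 = 171.062.
Rounded: 171.

171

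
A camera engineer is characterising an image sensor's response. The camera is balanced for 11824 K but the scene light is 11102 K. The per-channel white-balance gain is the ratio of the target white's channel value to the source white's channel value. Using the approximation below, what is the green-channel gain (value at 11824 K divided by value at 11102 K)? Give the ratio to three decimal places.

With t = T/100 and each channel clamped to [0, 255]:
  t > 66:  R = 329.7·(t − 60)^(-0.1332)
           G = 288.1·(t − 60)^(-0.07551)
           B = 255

0.990

At 11102 K (t = 111.02):
  G = 288.1·(111.02 − 60)^(-0.07551) = 288.1·51.02^(-0.07551) = 288.1·0.74310 = 214.088.
At 11824 K (t = 118.24):
  G = 288.1·(118.24 − 60)^(-0.07551) = 288.1·58.24^(-0.07551) = 288.1·0.73571 = 211.959.
Gain = 211.959 / 214.088 = 0.9901 → 0.990.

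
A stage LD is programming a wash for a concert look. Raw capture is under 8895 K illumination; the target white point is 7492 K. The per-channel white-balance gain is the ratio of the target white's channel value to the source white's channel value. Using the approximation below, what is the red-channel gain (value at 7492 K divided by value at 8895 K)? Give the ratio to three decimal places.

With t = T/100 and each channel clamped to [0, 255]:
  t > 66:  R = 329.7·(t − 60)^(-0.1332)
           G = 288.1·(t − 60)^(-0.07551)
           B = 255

At 8895 K (t = 88.95):
  R = 329.7·(88.95 − 60)^(-0.1332) = 329.7·28.95^(-0.1332) = 329.7·0.63872 = 210.585.
At 7492 K (t = 74.92):
  R = 329.7·(74.92 − 60)^(-0.1332) = 329.7·14.92^(-0.1332) = 329.7·0.69768 = 230.024.
Gain = 230.024 / 210.585 = 1.0923 → 1.092.

1.092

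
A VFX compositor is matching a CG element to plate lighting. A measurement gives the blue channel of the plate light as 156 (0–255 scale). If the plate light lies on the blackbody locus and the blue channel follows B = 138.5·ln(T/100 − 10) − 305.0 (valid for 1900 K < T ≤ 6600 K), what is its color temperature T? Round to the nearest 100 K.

ln(t − 10) = (156 + 305.0) / 138.5 = 3.3285.
t − 10 = e^3.3285 = 27.897, so t = 37.897.
T = 100·t = 3790 K → 3800 K to the nearest 100 K.

3800 K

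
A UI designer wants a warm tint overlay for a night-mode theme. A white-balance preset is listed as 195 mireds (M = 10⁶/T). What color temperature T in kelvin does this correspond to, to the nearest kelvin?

T = 10⁶ / 195 = 5128.21 K → 5128 K.

5128 K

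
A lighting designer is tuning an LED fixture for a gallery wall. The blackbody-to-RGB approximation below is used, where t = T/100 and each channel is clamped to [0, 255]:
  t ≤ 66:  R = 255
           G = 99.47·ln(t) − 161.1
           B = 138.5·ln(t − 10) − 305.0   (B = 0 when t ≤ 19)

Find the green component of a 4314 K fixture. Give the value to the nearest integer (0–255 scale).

213

t = 4314/100 = 43.14; the t ≤ 66 branch applies.
G = 99.47·ln 43.14 − 161.1 = 99.47·3.7645 − 161.1 = 213.350.
Rounded: 213.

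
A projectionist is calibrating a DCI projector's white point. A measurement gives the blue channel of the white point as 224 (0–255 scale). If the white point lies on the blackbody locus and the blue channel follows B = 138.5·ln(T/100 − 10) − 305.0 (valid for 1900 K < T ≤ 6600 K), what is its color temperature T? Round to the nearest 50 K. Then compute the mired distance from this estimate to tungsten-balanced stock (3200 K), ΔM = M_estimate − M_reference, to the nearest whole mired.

ln(t − 10) = (224 + 305.0) / 138.5 = 3.8195.
t − 10 = e^3.8195 = 45.581, so t = 55.581.
T = 100·t = 5558 K → 5550 K to the nearest 50 K.
M_estimate = 10⁶/5550 = 180.18; M_reference = 10⁶/3200 = 312.50.
ΔM = 180.18 − 312.50 = -132.32 → -132 mireds.

-132 mireds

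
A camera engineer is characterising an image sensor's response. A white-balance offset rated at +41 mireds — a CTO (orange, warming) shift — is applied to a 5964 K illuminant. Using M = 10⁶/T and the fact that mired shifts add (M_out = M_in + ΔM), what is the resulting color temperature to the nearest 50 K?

4800 K

M_in = 10⁶/5964 = 167.67 mireds.
M_out = 167.67 + (+41) = 208.67 mireds.
T_out = 10⁶/208.67 = 4792.2 K → 4800 K.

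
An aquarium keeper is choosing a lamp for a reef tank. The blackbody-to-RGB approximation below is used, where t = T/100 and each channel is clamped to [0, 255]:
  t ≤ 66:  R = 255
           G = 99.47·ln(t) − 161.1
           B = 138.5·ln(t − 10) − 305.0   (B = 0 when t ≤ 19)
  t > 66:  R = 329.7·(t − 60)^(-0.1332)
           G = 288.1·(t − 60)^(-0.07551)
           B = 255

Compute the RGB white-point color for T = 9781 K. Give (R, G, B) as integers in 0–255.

t = 9781/100 = 97.81; the t > 66 branch applies.
R = 329.7·(97.81 − 60)^(-0.1332) = 329.7·37.81^(-0.1332) = 329.7·0.61640 = 203.227.
G = 288.1·(97.81 − 60)^(-0.07551) = 288.1·37.81^(-0.07551) = 288.1·0.76011 = 218.987.
B = 255 by definition for t > 66.
Rounded: (203, 219, 255).

(203, 219, 255)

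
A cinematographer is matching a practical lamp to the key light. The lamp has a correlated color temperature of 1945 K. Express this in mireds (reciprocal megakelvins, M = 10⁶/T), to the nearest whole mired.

M = 10⁶ / 1945 = 514.139 → 514 mireds.

514 mireds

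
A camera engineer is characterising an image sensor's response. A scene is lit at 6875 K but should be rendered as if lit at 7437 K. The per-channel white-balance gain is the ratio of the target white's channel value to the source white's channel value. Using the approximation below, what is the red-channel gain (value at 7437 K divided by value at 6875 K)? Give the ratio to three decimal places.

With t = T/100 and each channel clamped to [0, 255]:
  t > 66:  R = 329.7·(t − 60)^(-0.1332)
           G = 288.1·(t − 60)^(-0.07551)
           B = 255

0.936

At 6875 K (t = 68.75):
  R = 329.7·(68.75 − 60)^(-0.1332) = 329.7·8.75^(-0.1332) = 329.7·0.74907 = 246.970.
At 7437 K (t = 74.37):
  R = 329.7·(74.37 − 60)^(-0.1332) = 329.7·14.37^(-0.1332) = 329.7·0.70118 = 231.178.
Gain = 231.178 / 246.970 = 0.9361 → 0.936.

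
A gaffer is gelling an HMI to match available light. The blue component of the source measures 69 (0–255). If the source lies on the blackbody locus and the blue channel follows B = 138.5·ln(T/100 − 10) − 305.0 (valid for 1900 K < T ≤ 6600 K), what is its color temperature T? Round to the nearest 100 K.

ln(t − 10) = (69 + 305.0) / 138.5 = 2.7004.
t − 10 = e^2.7004 = 14.885, so t = 24.885.
T = 100·t = 2489 K → 2500 K to the nearest 100 K.

2500 K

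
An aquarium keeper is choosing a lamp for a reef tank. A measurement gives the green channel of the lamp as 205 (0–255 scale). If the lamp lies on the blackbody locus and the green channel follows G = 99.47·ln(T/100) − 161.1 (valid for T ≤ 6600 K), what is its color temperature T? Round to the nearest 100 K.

ln t = (205 + 161.1) / 99.47 = 3.6805.
t = e^3.6805 = 39.666.
T = 100·t = 3967 K → 4000 K to the nearest 100 K.

4000 K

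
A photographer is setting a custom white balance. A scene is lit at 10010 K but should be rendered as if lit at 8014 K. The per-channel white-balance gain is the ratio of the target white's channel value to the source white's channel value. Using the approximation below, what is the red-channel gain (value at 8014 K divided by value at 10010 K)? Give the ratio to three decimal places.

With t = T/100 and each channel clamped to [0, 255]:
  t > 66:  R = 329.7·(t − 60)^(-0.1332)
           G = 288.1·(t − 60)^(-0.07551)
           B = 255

1.096

At 10010 K (t = 100.1):
  R = 329.7·(100.1 − 60)^(-0.1332) = 329.7·40.1^(-0.1332) = 329.7·0.61159 = 201.642.
At 8014 K (t = 80.14):
  R = 329.7·(80.14 − 60)^(-0.1332) = 329.7·20.14^(-0.1332) = 329.7·0.67035 = 221.013.
Gain = 221.013 / 201.642 = 1.0961 → 1.096.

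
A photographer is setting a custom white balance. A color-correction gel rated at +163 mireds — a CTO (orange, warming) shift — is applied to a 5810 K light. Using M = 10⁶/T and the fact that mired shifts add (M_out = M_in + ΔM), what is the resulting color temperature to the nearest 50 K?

3000 K

M_in = 10⁶/5810 = 172.12 mireds.
M_out = 172.12 + (+163) = 335.12 mireds.
T_out = 10⁶/335.12 = 2984.0 K → 3000 K.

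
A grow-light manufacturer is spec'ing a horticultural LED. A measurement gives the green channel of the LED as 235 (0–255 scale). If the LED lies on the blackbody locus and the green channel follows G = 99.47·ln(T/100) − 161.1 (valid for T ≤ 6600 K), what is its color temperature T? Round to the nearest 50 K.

5350 K

ln t = (235 + 161.1) / 99.47 = 3.9821.
t = e^3.9821 = 53.630.
T = 100·t = 5363 K → 5350 K to the nearest 50 K.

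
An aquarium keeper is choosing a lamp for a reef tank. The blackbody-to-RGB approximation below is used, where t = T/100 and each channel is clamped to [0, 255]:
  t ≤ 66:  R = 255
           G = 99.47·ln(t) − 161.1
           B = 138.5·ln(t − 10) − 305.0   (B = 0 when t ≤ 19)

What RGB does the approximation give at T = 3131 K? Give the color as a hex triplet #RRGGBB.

t = 3131/100 = 31.31; the t ≤ 66 branch applies.
R = 255 by definition for t ≤ 66.
G = 99.47·ln 31.31 − 161.1 = 99.47·3.4439 − 161.1 = 181.468.
B = 138.5·ln(31.31 − 10) − 305.0 = 138.5·ln 21.31 − 305.0 = 138.5·3.0592 − 305.0 = 118.696.
Rounded: (255, 181, 119).
In hex: #FFB577.

#FFB577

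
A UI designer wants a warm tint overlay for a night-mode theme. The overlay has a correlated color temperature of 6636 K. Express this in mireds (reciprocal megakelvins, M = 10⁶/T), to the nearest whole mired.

M = 10⁶ / 6636 = 150.693 → 151 mireds.

151 mireds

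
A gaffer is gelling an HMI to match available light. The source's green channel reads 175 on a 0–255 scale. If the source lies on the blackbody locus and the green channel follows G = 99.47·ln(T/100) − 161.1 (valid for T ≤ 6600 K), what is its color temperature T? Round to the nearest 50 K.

2950 K

ln t = (175 + 161.1) / 99.47 = 3.3789.
t = e^3.3789 = 29.339.
T = 100·t = 2934 K → 2950 K to the nearest 50 K.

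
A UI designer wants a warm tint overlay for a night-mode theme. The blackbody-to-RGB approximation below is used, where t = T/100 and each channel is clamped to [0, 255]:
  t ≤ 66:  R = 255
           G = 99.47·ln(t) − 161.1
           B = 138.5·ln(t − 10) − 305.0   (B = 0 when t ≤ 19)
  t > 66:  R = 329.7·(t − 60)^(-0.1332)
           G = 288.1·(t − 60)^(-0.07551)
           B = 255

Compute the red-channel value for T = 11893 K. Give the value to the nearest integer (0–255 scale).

192

t = 11893/100 = 118.93; the t > 66 branch applies.
R = 329.7·(118.93 − 60)^(-0.1332) = 329.7·58.93^(-0.1332) = 329.7·0.58102 = 191.562.
Rounded: 192.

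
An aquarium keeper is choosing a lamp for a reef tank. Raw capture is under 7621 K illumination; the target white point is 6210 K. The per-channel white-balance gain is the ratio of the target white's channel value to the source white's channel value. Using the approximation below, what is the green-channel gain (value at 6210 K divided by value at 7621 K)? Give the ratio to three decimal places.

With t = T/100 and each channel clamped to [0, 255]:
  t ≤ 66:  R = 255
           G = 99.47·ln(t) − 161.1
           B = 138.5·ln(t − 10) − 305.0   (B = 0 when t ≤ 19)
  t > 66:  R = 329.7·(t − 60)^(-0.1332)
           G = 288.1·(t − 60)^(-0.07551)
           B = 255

1.069

At 7621 K (t = 76.21):
  G = 288.1·(76.21 − 60)^(-0.07551) = 288.1·16.21^(-0.07551) = 288.1·0.81031 = 233.449.
At 6210 K (t = 62.1):
  G = 99.47·ln 62.1 − 161.1 = 99.47·4.1287 − 161.1 = 249.586.
Gain = 249.586 / 233.449 = 1.0691 → 1.069.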